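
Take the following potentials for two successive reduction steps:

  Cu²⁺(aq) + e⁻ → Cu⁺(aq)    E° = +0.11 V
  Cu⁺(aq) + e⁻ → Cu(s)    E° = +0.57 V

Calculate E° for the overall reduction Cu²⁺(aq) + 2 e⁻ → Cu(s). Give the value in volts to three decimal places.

Adding the free-energy changes (−nFE°) of the two steps gives −n₃FE°₃ = −n₁FE°₁ − n₂FE°₂.
E°₃ = (1×+0.11 + 1×+0.57) / 2 = (+0.680) / 2 = +0.340 V.

+0.340 V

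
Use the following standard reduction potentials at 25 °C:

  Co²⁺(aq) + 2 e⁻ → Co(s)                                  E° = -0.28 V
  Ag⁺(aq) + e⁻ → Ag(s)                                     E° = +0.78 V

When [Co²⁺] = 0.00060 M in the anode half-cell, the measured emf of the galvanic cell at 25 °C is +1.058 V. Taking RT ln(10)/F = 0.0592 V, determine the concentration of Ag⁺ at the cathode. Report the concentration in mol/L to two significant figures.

Ag⁺/Ag is the cathode, Co²⁺/Co the anode: E°cell = +1.06 V, n = 2.
Overall reaction: 2 Ag⁺(aq) + Co(s) → 2 Ag(s) + Co²⁺(aq); Q = [Co²⁺]^1/[Ag⁺]^2.
From E = E° − (0.0592/n) log Q: log Q = (E° − E)·n/0.0592 = (+1.06 − (+1.058))·2/0.0592 = 0.0676.
So 2·log[Ag⁺] = 1·log(0.0006) − log Q = -3.2218 − (0.0676) = -3.2894; log[Ag⁺] = -3.2894 / 2 = -1.6447; [Ag⁺] = 10^(-1.6447) ≈ 0.023 M.

0.023 M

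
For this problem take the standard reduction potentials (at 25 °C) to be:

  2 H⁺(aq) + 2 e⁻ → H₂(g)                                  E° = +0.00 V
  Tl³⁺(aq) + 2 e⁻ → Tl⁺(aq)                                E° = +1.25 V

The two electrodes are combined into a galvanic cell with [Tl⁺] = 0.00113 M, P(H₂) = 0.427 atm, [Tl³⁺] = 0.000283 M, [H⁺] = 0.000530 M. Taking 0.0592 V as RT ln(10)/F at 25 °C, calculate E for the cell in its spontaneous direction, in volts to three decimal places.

Tl³⁺/Tl⁺ is the cathode (higher E°), H⁺/H₂ the anode: E°cell = +1.25 − (+0.00) = +1.25 V, n = 2.
Overall: Tl³⁺(aq) + H₂(g) → Tl⁺(aq) + 2 H⁺(aq)
Q = [Tl⁺]·[H⁺]^2 / ([Tl³⁺]·P(H₂)); log Q = -5.581.
E = E° − (0.0592/n) log Q = +1.25 − (0.0592/2)(-5.581) = +1.415 V.

+1.415 V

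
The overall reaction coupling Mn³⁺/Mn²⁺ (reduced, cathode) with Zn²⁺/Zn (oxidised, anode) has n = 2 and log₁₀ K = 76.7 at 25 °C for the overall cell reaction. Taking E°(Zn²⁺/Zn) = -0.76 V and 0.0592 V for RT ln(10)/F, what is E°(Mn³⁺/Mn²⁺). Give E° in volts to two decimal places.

+1.51 V

E°cell = (0.0592/n)·log K = (0.0592/2)(76.7) = +2.270 V.
Since Mn³⁺/Mn²⁺ is the cathode and Zn²⁺/Zn the anode, E°cell = E°(Mn³⁺/Mn²⁺) − E°(Zn²⁺/Zn).
So E°(Mn³⁺/Mn²⁺) = E°cell + E°(Zn²⁺/Zn) = +2.270 + (-0.76) = +1.51 V.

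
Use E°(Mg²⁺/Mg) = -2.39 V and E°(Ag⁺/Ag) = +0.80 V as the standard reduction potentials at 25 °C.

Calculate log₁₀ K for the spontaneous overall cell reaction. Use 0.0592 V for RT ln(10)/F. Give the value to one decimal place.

107.8

Cathode: Ag⁺/Ag; anode: Mg²⁺/Mg. E°cell = +3.19 V, n = 2.
log K = nE°cell / 0.0592 = (2)(+3.19) / 0.0592 = 107.8.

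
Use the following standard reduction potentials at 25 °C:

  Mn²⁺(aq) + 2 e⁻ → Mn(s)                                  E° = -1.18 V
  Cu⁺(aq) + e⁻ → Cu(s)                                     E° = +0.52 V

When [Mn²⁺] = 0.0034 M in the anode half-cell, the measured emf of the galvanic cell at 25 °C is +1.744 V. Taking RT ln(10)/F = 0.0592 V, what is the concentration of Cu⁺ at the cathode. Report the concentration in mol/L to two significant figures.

Cu⁺/Cu is the cathode, Mn²⁺/Mn the anode: E°cell = +1.70 V, n = 2.
Overall reaction: 2 Cu⁺(aq) + Mn(s) → 2 Cu(s) + Mn²⁺(aq); Q = [Mn²⁺]^1/[Cu⁺]^2.
From E = E° − (0.0592/n) log Q: log Q = (E° − E)·n/0.0592 = (+1.70 − (+1.744))·2/0.0592 = -1.4865.
So 2·log[Cu⁺] = 1·log(0.0034) − log Q = -2.4685 − (-1.4865) = -0.9820; log[Cu⁺] = -0.9820 / 2 = -0.4910; [Cu⁺] = 10^(-0.4910) ≈ 0.32 M.

0.32 M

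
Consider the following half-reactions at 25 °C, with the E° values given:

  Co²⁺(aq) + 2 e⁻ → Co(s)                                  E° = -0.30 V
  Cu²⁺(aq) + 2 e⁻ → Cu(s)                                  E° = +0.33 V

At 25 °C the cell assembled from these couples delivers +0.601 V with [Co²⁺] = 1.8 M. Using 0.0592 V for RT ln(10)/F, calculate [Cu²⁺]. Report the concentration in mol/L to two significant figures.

Cu²⁺/Cu is the cathode, Co²⁺/Co the anode: E°cell = +0.63 V, n = 2.
Overall reaction: Cu²⁺(aq) + Co(s) → Cu(s) + Co²⁺(aq); Q = [Co²⁺]^1/[Cu²⁺]^1.
From E = E° − (0.0592/n) log Q: log Q = (E° − E)·n/0.0592 = (+0.63 − (+0.601))·2/0.0592 = 0.9797.
So 1·log[Cu²⁺] = 1·log(1.8) − log Q = 0.2553 − (0.9797) = -0.7244; [Cu²⁺] = 10^(-0.7244) ≈ 0.19 M.

0.19 M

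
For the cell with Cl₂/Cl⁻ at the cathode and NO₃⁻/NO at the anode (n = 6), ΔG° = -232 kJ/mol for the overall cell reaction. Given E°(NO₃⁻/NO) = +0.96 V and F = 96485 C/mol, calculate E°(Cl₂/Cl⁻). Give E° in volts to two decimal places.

E°cell = −ΔG°/(nF) = −(-232×10³)/((6)(96485)) = +0.401 V.
Since Cl₂/Cl⁻ is the cathode and NO₃⁻/NO the anode, E°cell = E°(Cl₂/Cl⁻) − E°(NO₃⁻/NO).
So E°(Cl₂/Cl⁻) = E°cell + E°(NO₃⁻/NO) = +0.401 + (+0.96) = +1.36 V.

+1.36 V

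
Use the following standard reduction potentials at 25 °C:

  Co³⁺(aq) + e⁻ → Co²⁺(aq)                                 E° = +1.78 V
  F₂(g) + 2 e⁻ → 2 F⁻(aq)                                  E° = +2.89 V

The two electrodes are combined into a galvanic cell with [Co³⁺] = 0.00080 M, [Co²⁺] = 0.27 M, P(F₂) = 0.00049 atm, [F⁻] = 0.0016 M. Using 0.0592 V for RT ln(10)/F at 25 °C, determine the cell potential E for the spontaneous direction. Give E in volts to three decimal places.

+1.327 V

F₂/F⁻ is the cathode (higher E°), Co³⁺/Co²⁺ the anode: E°cell = +2.89 − (+1.78) = +1.11 V, n = 2.
Overall: F₂(g) + 2 Co²⁺(aq) → 2 F⁻(aq) + 2 Co³⁺(aq)
Q = [F⁻]^2·[Co³⁺]^2 / (P(F₂)·[Co²⁺]^2); log Q = -7.339.
E = E° − (0.0592/n) log Q = +1.11 − (0.0592/2)(-7.339) = +1.327 V.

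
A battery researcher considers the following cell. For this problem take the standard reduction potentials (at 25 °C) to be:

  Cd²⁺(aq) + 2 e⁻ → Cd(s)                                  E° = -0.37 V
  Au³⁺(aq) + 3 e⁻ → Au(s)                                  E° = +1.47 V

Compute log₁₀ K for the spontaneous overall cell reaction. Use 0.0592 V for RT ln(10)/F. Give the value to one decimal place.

186.5

Cathode: Au³⁺/Au; anode: Cd²⁺/Cd. E°cell = +1.84 V, n = 6.
log K = nE°cell / 0.0592 = (6)(+1.84) / 0.0592 = 186.5.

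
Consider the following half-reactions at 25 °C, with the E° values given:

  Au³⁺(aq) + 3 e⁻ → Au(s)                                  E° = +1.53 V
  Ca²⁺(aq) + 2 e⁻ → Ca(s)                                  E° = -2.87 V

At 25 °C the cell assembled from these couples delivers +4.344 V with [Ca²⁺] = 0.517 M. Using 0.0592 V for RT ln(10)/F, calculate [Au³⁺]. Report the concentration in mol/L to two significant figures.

0.00054 M

Au³⁺/Au is the cathode, Ca²⁺/Ca the anode: E°cell = +4.40 V, n = 6.
Overall reaction: 2 Au³⁺(aq) + 3 Ca(s) → 2 Au(s) + 3 Ca²⁺(aq); Q = [Ca²⁺]^3/[Au³⁺]^2.
From E = E° − (0.0592/n) log Q: log Q = (E° − E)·n/0.0592 = (+4.40 − (+4.344))·6/0.0592 = 5.6757.
So 2·log[Au³⁺] = 3·log(0.517) − log Q = -0.8595 − (5.6757) = -6.5352; log[Au³⁺] = -6.5352 / 2 = -3.2676; [Au³⁺] = 10^(-3.2676) ≈ 0.00054 M.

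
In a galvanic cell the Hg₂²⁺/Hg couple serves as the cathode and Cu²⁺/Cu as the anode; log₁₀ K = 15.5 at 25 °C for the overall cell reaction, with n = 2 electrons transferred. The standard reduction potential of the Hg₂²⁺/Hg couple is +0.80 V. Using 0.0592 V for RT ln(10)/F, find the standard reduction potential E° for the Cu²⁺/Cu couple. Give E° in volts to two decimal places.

+0.34 V

E°cell = (0.0592/n)·log K = (0.0592/2)(15.5) = +0.459 V.
Since Hg₂²⁺/Hg is the cathode and Cu²⁺/Cu the anode, E°cell = E°(Hg₂²⁺/Hg) − E°(Cu²⁺/Cu).
So E°(Cu²⁺/Cu) = E°(Hg₂²⁺/Hg) − E°cell = (+0.80) − (+0.459) = +0.34 V.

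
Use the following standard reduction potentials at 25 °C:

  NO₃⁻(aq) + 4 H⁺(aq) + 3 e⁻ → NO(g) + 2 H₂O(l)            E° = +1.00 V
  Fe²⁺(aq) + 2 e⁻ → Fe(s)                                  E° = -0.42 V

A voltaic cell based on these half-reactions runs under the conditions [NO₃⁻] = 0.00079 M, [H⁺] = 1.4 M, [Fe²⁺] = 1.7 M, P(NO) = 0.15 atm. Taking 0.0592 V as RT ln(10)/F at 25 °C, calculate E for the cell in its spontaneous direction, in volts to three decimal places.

+1.380 V

NO₃⁻/NO is the cathode (higher E°), Fe²⁺/Fe the anode: E°cell = +1.00 − (-0.42) = +1.42 V, n = 6.
Overall: 2 NO₃⁻(aq) + 8 H⁺(aq) + 3 Fe(s) → 2 NO(g) + 4 H₂O(l) + 3 Fe²⁺(aq)
Q = P(NO)^2·[Fe²⁺]^3 / ([NO₃⁻]^2·[H⁺]^8); log Q = 4.079.
E = E° − (0.0592/n) log Q = +1.42 − (0.0592/6)(4.079) = +1.380 V.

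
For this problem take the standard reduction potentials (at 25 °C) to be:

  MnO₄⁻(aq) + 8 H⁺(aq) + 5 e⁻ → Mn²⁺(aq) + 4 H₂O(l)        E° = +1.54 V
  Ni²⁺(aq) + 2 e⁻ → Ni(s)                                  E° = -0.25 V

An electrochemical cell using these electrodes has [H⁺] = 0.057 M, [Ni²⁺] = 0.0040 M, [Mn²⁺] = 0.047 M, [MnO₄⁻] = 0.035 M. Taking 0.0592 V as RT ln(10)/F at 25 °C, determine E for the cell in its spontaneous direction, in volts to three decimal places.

MnO₄⁻/Mn²⁺ is the cathode (higher E°), Ni²⁺/Ni the anode: E°cell = +1.54 − (-0.25) = +1.79 V, n = 10.
Overall: 2 MnO₄⁻(aq) + 16 H⁺(aq) + 5 Ni(s) → 2 Mn²⁺(aq) + 8 H₂O(l) + 5 Ni²⁺(aq)
Q = [Mn²⁺]^2·[Ni²⁺]^5 / ([MnO₄⁻]^2·[H⁺]^16); log Q = 8.172.
E = E° − (0.0592/n) log Q = +1.79 − (0.0592/10)(8.172) = +1.742 V.

+1.742 V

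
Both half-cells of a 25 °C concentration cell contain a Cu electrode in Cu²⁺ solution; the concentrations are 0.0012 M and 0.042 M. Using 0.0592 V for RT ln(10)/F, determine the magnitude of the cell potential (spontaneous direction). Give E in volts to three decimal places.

For a concentration cell E°cell = 0. The 0.042 M side is the cathode (reduction is favoured where [Cu²⁺] is higher).
With n = 2, E = −(0.0592/2) log([Cu²⁺]ₐₙ/[Cu²⁺]꜀ₐₜ) = −(0.0592/2) log(0.0012/0.042) = −(0.0592/2)(-1.544) = +0.046 V.

+0.046 V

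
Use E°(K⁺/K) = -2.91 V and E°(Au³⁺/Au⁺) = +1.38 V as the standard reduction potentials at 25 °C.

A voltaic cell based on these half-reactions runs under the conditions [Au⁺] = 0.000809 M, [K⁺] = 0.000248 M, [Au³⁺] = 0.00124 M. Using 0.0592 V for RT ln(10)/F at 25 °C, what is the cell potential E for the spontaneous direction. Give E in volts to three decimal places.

Au³⁺/Au⁺ is the cathode (higher E°), K⁺/K the anode: E°cell = +1.38 − (-2.91) = +4.29 V, n = 2.
Overall: Au³⁺(aq) + 2 K(s) → Au⁺(aq) + 2 K⁺(aq)
Q = [Au⁺]·[K⁺]^2 / ([Au³⁺]); log Q = -7.397.
E = E° − (0.0592/n) log Q = +4.29 − (0.0592/2)(-7.397) = +4.509 V.

+4.509 V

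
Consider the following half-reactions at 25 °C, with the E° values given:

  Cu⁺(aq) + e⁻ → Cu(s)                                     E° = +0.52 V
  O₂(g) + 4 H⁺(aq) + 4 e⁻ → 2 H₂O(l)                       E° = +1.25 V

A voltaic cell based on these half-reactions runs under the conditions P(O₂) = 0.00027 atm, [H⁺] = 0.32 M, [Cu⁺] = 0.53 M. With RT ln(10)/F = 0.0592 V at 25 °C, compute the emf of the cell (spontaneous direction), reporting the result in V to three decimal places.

+0.664 V

O₂/H₂O is the cathode (higher E°), Cu⁺/Cu the anode: E°cell = +1.25 − (+0.52) = +0.73 V, n = 4.
Overall: O₂(g) + 4 H⁺(aq) + 4 Cu(s) → 2 H₂O(l) + 4 Cu⁺(aq)
Q = [Cu⁺]^4 / (P(O₂)·[H⁺]^4); log Q = 4.445.
E = E° − (0.0592/n) log Q = +0.73 − (0.0592/4)(4.445) = +0.664 V.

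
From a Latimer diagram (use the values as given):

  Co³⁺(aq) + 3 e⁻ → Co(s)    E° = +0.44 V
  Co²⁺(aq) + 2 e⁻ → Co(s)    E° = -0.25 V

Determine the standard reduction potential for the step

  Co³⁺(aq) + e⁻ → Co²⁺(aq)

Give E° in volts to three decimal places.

Sequential free energies add, so n₃E°₃ = n₁E°₁ + n₂E°₂.
With n₃ = 3, and the known step contributing 2×(-0.25) V, the unknown satisfies 1·E° = 3×(+0.44) − 2×(-0.25) = +1.820.
E° = +1.820 / 1 = +1.820 V.

+1.820 V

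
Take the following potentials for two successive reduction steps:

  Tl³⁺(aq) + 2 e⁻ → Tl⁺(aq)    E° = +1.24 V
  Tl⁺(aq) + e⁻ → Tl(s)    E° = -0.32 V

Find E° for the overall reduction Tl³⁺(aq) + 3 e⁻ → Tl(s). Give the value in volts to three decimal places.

Standard free energies of sequential steps add: ΔG°₃ = ΔG°₁ + ΔG°₂, so n₃E°₃ = n₁E°₁ + n₂E°₂.
E°₃ = (2×+1.24 + 1×-0.32) / 3 = (+2.160) / 3 = +0.720 V.
E° values themselves are not directly additive — weighting by electron count is essential.

+0.720 V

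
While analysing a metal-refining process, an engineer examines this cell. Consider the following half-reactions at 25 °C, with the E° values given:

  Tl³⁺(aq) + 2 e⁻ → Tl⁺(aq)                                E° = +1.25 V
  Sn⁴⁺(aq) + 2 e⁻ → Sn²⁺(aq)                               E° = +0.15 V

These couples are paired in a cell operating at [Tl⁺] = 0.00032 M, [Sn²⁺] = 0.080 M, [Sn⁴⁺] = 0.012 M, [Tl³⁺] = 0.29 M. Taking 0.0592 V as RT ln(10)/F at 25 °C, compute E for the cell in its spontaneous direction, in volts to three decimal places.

Tl³⁺/Tl⁺ is the cathode (higher E°), Sn⁴⁺/Sn²⁺ the anode: E°cell = +1.25 − (+0.15) = +1.10 V, n = 2.
Overall: Tl³⁺(aq) + Sn²⁺(aq) → Tl⁺(aq) + Sn⁴⁺(aq)
Q = [Tl⁺]·[Sn⁴⁺] / ([Tl³⁺]·[Sn²⁺]); log Q = -3.781.
E = E° − (0.0592/n) log Q = +1.10 − (0.0592/2)(-3.781) = +1.212 V.

+1.212 V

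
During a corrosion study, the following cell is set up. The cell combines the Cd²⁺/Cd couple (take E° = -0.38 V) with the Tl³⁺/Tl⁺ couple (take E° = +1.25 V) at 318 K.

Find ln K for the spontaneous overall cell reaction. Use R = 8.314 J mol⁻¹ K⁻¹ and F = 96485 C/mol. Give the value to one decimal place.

Cathode: Tl³⁺/Tl⁺; anode: Cd²⁺/Cd. E°cell = (+1.25) − (-0.38) = +1.63 V, with n = 2.
ΔG° = −nFE° = −RT ln K, so ln K = nFE°/(RT) = (2)(96485)(+1.63) / ((8.314)(318)) = 118.971.

119.0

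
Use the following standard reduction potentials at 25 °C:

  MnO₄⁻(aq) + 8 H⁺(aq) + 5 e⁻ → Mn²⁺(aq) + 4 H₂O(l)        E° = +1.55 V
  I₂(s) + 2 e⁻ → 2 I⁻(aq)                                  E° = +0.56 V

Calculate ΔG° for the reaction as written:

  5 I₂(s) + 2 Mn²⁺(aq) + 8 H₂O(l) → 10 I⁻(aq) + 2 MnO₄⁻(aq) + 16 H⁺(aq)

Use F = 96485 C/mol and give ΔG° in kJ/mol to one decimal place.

+955.2 kJ/mol

As written, I₂/I⁻ is reduced (cathode) and MnO₄⁻/Mn²⁺ is oxidised (anode), so E°cell = (+0.56) − (+1.55) = -0.99 V.
Balancing electrons gives n = 10.
ΔG° = −nFE° = −(10)(96485)(-0.99) = 955,202 J = +955.2 kJ/mol.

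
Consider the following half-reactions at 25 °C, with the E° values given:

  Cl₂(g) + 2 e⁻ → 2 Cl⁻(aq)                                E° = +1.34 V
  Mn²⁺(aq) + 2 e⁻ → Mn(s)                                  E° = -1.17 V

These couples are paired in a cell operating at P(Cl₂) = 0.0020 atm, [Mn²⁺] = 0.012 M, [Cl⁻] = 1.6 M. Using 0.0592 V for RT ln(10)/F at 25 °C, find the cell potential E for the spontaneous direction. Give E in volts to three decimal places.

+2.475 V

Cl₂/Cl⁻ is the cathode (higher E°), Mn²⁺/Mn the anode: E°cell = +1.34 − (-1.17) = +2.51 V, n = 2.
Overall: Cl₂(g) + Mn(s) → 2 Cl⁻(aq) + Mn²⁺(aq)
Q = [Cl⁻]^2·[Mn²⁺] / (P(Cl₂)); log Q = 1.186.
E = E° − (0.0592/n) log Q = +2.51 − (0.0592/2)(1.186) = +2.475 V.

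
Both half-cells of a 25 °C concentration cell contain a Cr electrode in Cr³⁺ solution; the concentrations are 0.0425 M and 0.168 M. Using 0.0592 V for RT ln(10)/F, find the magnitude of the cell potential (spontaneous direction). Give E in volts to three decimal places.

For a concentration cell E°cell = 0. The 0.168 M side is the cathode (reduction is favoured where [Cr³⁺] is higher).
With n = 3, E = −(0.0592/3) log([Cr³⁺]ₐₙ/[Cr³⁺]꜀ₐₜ) = −(0.0592/3) log(0.0425/0.168) = −(0.0592/3)(-0.597) = +0.012 V.

+0.012 V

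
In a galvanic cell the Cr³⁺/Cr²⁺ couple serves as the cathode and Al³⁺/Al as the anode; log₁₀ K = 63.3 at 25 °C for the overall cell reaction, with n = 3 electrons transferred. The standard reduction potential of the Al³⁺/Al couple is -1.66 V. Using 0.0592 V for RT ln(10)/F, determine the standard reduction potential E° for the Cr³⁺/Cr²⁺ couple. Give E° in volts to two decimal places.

E°cell = (0.0592/n)·log K = (0.0592/3)(63.3) = +1.249 V.
Since Cr³⁺/Cr²⁺ is the cathode and Al³⁺/Al the anode, E°cell = E°(Cr³⁺/Cr²⁺) − E°(Al³⁺/Al).
So E°(Cr³⁺/Cr²⁺) = E°cell + E°(Al³⁺/Al) = +1.249 + (-1.66) = -0.41 V.

-0.41 V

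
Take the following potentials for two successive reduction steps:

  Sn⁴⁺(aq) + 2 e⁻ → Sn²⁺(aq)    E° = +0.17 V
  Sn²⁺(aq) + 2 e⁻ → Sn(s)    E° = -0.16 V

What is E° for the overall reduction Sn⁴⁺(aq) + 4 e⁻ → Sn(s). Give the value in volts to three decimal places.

+0.005 V

Standard free energies of sequential steps add: ΔG°₃ = ΔG°₁ + ΔG°₂, so n₃E°₃ = n₁E°₁ + n₂E°₂.
E°₃ = (2×+0.17 + 2×-0.16) / 4 = (+0.020) / 4 = +0.005 V.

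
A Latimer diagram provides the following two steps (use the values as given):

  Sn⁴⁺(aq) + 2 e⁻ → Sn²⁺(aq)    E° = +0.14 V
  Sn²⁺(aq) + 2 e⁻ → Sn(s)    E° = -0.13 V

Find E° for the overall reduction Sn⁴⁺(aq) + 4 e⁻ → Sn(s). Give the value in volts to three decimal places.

+0.005 V

Adding the free-energy changes (−nFE°) of the two steps gives −n₃FE°₃ = −n₁FE°₁ − n₂FE°₂.
E°₃ = (2×+0.14 + 2×-0.13) / 4 = (+0.020) / 4 = +0.005 V.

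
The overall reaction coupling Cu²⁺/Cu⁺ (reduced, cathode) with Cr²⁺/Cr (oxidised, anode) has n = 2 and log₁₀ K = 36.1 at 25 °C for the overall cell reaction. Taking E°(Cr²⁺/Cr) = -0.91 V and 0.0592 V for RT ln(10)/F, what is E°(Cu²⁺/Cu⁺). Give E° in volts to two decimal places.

+0.16 V

E°cell = (0.0592/n)·log K = (0.0592/2)(36.1) = +1.069 V.
Since Cu²⁺/Cu⁺ is the cathode and Cr²⁺/Cr the anode, E°cell = E°(Cu²⁺/Cu⁺) − E°(Cr²⁺/Cr).
So E°(Cu²⁺/Cu⁺) = E°cell + E°(Cr²⁺/Cr) = +1.069 + (-0.91) = +0.16 V.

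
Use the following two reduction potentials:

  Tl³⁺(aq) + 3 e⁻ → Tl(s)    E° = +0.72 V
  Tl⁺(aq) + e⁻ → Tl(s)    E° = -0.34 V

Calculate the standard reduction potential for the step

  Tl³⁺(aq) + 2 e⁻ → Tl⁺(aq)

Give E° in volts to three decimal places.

Sequential free energies add, so n₃E°₃ = n₁E°₁ + n₂E°₂.
With n₃ = 3, and the known step contributing 1×(-0.34) V, the unknown satisfies 2·E° = 3×(+0.72) − 1×(-0.34) = +2.500.
E° = +2.500 / 2 = +1.250 V.

+1.250 V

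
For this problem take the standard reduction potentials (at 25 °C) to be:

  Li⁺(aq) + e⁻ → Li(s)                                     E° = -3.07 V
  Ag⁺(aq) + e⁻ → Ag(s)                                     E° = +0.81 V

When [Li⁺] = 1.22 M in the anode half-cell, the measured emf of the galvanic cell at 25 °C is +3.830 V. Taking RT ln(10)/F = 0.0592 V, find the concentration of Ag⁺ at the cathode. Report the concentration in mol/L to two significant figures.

Ag⁺/Ag is the cathode, Li⁺/Li the anode: E°cell = +3.88 V, n = 1.
Overall reaction: Ag⁺(aq) + Li(s) → Ag(s) + Li⁺(aq); Q = [Li⁺]^1/[Ag⁺]^1.
From E = E° − (0.0592/n) log Q: log Q = (E° − E)·n/0.0592 = (+3.88 − (+3.830))·1/0.0592 = 0.8446.
So 1·log[Ag⁺] = 1·log(1.22) − log Q = 0.0864 − (0.8446) = -0.7582; [Ag⁺] = 10^(-0.7582) ≈ 0.17 M.

0.17 M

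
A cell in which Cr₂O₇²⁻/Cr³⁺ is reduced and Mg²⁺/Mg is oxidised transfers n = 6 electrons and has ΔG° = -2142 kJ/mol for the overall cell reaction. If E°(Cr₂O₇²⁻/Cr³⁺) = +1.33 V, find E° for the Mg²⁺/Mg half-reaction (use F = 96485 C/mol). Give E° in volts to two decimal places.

E°cell = −ΔG°/(nF) = −(-2142×10³)/((6)(96485)) = +3.700 V.
Since Cr₂O₇²⁻/Cr³⁺ is the cathode and Mg²⁺/Mg the anode, E°cell = E°(Cr₂O₇²⁻/Cr³⁺) − E°(Mg²⁺/Mg).
So E°(Mg²⁺/Mg) = E°(Cr₂O₇²⁻/Cr³⁺) − E°cell = (+1.33) − (+3.700) = -2.37 V.

-2.37 V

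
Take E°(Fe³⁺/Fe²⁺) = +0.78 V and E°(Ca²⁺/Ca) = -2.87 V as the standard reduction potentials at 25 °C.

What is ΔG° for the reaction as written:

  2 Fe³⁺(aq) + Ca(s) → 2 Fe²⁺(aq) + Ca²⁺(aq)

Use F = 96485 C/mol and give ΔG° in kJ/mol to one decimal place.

As written, Fe³⁺/Fe²⁺ is reduced (cathode) and Ca²⁺/Ca is oxidised (anode), so E°cell = (+0.78) − (-2.87) = +3.65 V.
Balancing electrons gives n = 2.
ΔG° = −nFE° = −(2)(96485)(+3.65) = -704,340 J = -704.3 kJ/mol.

-704.3 kJ/mol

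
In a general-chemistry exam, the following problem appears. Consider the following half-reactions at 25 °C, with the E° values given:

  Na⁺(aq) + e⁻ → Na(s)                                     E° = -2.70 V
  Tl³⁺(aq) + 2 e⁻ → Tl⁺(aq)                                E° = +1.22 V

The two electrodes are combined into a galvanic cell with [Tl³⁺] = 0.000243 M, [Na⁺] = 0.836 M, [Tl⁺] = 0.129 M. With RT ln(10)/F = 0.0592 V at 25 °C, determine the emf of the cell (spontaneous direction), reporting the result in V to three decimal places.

Tl³⁺/Tl⁺ is the cathode (higher E°), Na⁺/Na the anode: E°cell = +1.22 − (-2.70) = +3.92 V, n = 2.
Overall: Tl³⁺(aq) + 2 Na(s) → Tl⁺(aq) + 2 Na⁺(aq)
Q = [Tl⁺]·[Na⁺]^2 / ([Tl³⁺]); log Q = 2.569.
E = E° − (0.0592/n) log Q = +3.92 − (0.0592/2)(2.569) = +3.844 V.

+3.844 V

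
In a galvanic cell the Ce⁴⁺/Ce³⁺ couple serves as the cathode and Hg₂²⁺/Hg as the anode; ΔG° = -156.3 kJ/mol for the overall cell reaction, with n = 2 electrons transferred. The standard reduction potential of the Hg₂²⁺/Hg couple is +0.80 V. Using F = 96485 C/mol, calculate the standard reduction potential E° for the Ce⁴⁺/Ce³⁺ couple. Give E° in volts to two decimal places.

+1.61 V

E°cell = −ΔG°/(nF) = −(-156.3×10³)/((2)(96485)) = +0.810 V.
Since Ce⁴⁺/Ce³⁺ is the cathode and Hg₂²⁺/Hg the anode, E°cell = E°(Ce⁴⁺/Ce³⁺) − E°(Hg₂²⁺/Hg).
So E°(Ce⁴⁺/Ce³⁺) = E°cell + E°(Hg₂²⁺/Hg) = +0.810 + (+0.80) = +1.61 V.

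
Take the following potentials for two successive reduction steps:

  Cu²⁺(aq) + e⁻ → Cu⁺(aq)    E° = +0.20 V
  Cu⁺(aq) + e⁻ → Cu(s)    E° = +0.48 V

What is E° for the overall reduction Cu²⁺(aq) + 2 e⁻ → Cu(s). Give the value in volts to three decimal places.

+0.340 V

Standard free energies of sequential steps add: ΔG°₃ = ΔG°₁ + ΔG°₂, so n₃E°₃ = n₁E°₁ + n₂E°₂.
E°₃ = (1×+0.20 + 1×+0.48) / 2 = (+0.680) / 2 = +0.340 V.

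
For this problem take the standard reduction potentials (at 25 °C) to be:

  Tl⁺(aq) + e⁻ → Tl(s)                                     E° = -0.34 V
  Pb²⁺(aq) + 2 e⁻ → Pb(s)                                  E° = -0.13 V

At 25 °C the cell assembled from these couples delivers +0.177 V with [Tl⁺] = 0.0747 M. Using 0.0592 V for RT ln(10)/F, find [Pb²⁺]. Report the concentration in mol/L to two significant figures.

Pb²⁺/Pb is the cathode, Tl⁺/Tl the anode: E°cell = +0.21 V, n = 2.
Overall reaction: Pb²⁺(aq) + 2 Tl(s) → Pb(s) + 2 Tl⁺(aq); Q = [Tl⁺]^2/[Pb²⁺]^1.
From E = E° − (0.0592/n) log Q: log Q = (E° − E)·n/0.0592 = (+0.21 − (+0.177))·2/0.0592 = 1.1149.
So 1·log[Pb²⁺] = 2·log(0.0747) − log Q = -2.2534 − (1.1149) = -3.3683; [Pb²⁺] = 10^(-3.3683) ≈ 0.00043 M.

0.00043 M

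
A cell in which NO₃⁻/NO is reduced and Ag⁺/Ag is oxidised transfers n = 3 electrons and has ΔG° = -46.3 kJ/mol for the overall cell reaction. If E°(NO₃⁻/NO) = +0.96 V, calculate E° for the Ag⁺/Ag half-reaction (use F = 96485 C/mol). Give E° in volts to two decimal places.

+0.80 V

E°cell = −ΔG°/(nF) = −(-46.3×10³)/((3)(96485)) = +0.160 V.
Since NO₃⁻/NO is the cathode and Ag⁺/Ag the anode, E°cell = E°(NO₃⁻/NO) − E°(Ag⁺/Ag).
So E°(Ag⁺/Ag) = E°(NO₃⁻/NO) − E°cell = (+0.96) − (+0.160) = +0.80 V.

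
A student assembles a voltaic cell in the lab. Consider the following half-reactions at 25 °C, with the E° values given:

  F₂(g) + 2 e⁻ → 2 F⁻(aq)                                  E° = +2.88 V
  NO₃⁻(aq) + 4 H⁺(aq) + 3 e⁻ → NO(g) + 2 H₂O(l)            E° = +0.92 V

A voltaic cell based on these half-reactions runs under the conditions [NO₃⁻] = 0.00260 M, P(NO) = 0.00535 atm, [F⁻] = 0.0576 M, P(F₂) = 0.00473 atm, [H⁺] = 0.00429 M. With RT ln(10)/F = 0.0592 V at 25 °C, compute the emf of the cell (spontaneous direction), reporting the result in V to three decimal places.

F₂/F⁻ is the cathode (higher E°), NO₃⁻/NO the anode: E°cell = +2.88 − (+0.92) = +1.96 V, n = 6.
Overall: 3 F₂(g) + 2 NO(g) + 4 H₂O(l) → 6 F⁻(aq) + 2 NO₃⁻(aq) + 8 H⁺(aq)
Q = [F⁻]^6·[NO₃⁻]^2·[H⁺]^8 / (P(F₂)^3·P(NO)^2); log Q = -20.029.
E = E° − (0.0592/n) log Q = +1.96 − (0.0592/6)(-20.029) = +2.158 V.

+2.158 V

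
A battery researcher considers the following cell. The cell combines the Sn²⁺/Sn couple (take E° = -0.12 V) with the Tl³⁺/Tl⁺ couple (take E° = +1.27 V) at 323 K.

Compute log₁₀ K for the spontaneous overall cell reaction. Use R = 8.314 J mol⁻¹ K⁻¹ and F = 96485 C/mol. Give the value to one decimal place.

Cathode: Tl³⁺/Tl⁺; anode: Sn²⁺/Sn. E°cell = (+1.27) − (-0.12) = +1.39 V, with n = 2.
ΔG° = −nFE° = −RT ln K, so ln K = nFE°/(RT) = (2)(96485)(+1.39) / ((8.314)(323)) = 99.883.
log₁₀ K = 99.883 / ln 10 = 43.4.

43.4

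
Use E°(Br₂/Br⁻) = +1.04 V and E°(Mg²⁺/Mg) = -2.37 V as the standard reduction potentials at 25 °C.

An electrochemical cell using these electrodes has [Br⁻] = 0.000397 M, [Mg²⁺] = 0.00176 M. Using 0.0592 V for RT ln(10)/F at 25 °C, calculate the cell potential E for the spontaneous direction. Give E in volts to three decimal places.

+3.693 V

Br₂/Br⁻ is the cathode (higher E°), Mg²⁺/Mg the anode: E°cell = +1.04 − (-2.37) = +3.41 V, n = 2.
Overall: Br₂(l) + Mg(s) → 2 Br⁻(aq) + Mg²⁺(aq)
Q = [Br⁻]^2·[Mg²⁺]; log Q = -9.557.
E = E° − (0.0592/n) log Q = +3.41 − (0.0592/2)(-9.557) = +3.693 V.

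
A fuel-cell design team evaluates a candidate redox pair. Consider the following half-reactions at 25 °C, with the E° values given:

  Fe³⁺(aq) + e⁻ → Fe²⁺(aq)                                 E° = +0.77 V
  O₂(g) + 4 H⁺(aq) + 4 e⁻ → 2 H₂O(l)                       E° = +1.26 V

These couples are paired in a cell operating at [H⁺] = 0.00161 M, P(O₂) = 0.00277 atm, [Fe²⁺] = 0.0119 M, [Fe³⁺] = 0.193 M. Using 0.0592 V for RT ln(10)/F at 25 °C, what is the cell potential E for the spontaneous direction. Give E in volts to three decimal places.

O₂/H₂O is the cathode (higher E°), Fe³⁺/Fe²⁺ the anode: E°cell = +1.26 − (+0.77) = +0.49 V, n = 4.
Overall: O₂(g) + 4 H⁺(aq) + 4 Fe²⁺(aq) → 2 H₂O(l) + 4 Fe³⁺(aq)
Q = [Fe³⁺]^4 / (P(O₂)·[H⁺]^4·[Fe²⁺]^4); log Q = 18.570.
E = E° − (0.0592/n) log Q = +0.49 − (0.0592/4)(18.570) = +0.215 V.

+0.215 V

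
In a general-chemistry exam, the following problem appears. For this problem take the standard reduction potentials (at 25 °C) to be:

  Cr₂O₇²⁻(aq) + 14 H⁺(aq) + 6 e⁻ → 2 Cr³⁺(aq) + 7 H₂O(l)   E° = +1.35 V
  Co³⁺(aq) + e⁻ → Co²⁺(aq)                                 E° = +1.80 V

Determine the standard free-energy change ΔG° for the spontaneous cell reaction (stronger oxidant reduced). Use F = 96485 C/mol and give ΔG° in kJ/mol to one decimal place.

-260.5 kJ/mol

Co³⁺/Co²⁺ (E° = +1.80 V) is the cathode; Cr₂O₇²⁻/Cr³⁺ (E° = +1.35 V) is the anode, so E°cell = +0.45 V.
Balancing electrons gives n = 6 (lcm of 1 and 6).
ΔG° = −nFE° = −(6)(96485)(+0.45) = -260,510 J = -260.5 kJ/mol.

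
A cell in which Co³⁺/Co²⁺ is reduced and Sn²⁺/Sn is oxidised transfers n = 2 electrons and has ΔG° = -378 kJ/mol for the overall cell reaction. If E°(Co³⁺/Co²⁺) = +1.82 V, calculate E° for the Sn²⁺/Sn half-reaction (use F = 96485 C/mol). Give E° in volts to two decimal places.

E°cell = −ΔG°/(nF) = −(-378×10³)/((2)(96485)) = +1.959 V.
Since Co³⁺/Co²⁺ is the cathode and Sn²⁺/Sn the anode, E°cell = E°(Co³⁺/Co²⁺) − E°(Sn²⁺/Sn).
So E°(Sn²⁺/Sn) = E°(Co³⁺/Co²⁺) − E°cell = (+1.82) − (+1.959) = -0.14 V.

-0.14 V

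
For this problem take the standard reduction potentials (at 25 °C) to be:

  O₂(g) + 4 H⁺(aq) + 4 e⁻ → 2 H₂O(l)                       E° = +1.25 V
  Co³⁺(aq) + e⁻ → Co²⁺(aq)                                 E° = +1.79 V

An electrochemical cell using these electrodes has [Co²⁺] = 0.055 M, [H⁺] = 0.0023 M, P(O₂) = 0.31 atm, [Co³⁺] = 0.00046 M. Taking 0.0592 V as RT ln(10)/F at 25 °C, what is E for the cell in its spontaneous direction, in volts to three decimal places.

+0.581 V

Co³⁺/Co²⁺ is the cathode (higher E°), O₂/H₂O the anode: E°cell = +1.79 − (+1.25) = +0.54 V, n = 4.
Overall: 4 Co³⁺(aq) + 2 H₂O(l) → 4 Co²⁺(aq) + O₂(g) + 4 H⁺(aq)
Q = [Co²⁺]^4·P(O₂)·[H⁺]^4 / ([Co³⁺]^4); log Q = -2.751.
E = E° − (0.0592/n) log Q = +0.54 − (0.0592/4)(-2.751) = +0.581 V.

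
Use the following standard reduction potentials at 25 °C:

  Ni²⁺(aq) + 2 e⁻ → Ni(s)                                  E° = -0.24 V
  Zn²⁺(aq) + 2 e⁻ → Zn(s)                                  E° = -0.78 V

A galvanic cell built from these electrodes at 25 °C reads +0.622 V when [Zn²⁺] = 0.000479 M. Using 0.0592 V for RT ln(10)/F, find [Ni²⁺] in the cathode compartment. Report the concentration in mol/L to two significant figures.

Ni²⁺/Ni is the cathode, Zn²⁺/Zn the anode: E°cell = +0.54 V, n = 2.
Overall reaction: Ni²⁺(aq) + Zn(s) → Ni(s) + Zn²⁺(aq); Q = [Zn²⁺]^1/[Ni²⁺]^1.
From E = E° − (0.0592/n) log Q: log Q = (E° − E)·n/0.0592 = (+0.54 − (+0.622))·2/0.0592 = -2.7703.
So 1·log[Ni²⁺] = 1·log(0.000479) − log Q = -3.3197 − (-2.7703) = -0.5494; [Ni²⁺] = 10^(-0.5494) ≈ 0.28 M.

0.28 M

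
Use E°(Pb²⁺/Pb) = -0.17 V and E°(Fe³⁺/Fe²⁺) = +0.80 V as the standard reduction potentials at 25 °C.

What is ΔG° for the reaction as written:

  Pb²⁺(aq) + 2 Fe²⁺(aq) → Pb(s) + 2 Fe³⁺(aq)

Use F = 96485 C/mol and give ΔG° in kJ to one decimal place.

+187.2 kJ

As written, Pb²⁺/Pb is reduced (cathode) and Fe³⁺/Fe²⁺ is oxidised (anode), so E°cell = (-0.17) − (+0.80) = -0.97 V.
Balancing electrons gives n = 2.
ΔG° = −nFE° = −(2)(96485)(-0.97) = 187,181 J = +187.2 kJ.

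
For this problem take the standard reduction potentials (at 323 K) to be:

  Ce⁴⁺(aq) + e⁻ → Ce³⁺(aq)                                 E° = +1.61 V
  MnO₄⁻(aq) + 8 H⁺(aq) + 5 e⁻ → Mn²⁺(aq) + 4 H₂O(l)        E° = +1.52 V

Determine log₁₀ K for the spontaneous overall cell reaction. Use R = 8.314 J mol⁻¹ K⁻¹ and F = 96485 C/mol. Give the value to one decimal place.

Cathode: Ce⁴⁺/Ce³⁺; anode: MnO₄⁻/Mn²⁺. E°cell = (+1.61) − (+1.52) = +0.09 V, with n = 5.
ΔG° = −nFE° = −RT ln K, so ln K = nFE°/(RT) = (5)(96485)(+0.09) / ((8.314)(323)) = 16.168.
log₁₀ K = 16.168 / ln 10 = 7.0.

7.0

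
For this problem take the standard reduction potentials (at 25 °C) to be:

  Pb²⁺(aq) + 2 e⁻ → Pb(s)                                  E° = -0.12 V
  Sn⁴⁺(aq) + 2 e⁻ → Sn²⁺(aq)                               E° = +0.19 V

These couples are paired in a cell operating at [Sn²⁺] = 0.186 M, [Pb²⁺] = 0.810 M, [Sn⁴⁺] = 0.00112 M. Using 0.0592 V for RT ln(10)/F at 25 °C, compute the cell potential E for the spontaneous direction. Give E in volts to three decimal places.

Sn⁴⁺/Sn²⁺ is the cathode (higher E°), Pb²⁺/Pb the anode: E°cell = +0.19 − (-0.12) = +0.31 V, n = 2.
Overall: Sn⁴⁺(aq) + Pb(s) → Sn²⁺(aq) + Pb²⁺(aq)
Q = [Sn²⁺]·[Pb²⁺] / ([Sn⁴⁺]); log Q = 2.129.
E = E° − (0.0592/n) log Q = +0.31 − (0.0592/2)(2.129) = +0.247 V.

+0.247 V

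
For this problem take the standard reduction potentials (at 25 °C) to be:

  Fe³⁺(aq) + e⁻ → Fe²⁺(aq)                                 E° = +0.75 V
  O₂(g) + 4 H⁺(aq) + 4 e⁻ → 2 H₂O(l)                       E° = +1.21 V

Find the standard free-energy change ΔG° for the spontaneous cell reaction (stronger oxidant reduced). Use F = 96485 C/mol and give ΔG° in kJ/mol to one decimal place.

O₂/H₂O (E° = +1.21 V) is the cathode; Fe³⁺/Fe²⁺ (E° = +0.75 V) is the anode, so E°cell = +0.46 V.
Balancing electrons gives n = 4 (lcm of 4 and 1).
ΔG° = −nFE° = −(4)(96485)(+0.46) = -177,532 J = -177.5 kJ/mol.

-177.5 kJ/mol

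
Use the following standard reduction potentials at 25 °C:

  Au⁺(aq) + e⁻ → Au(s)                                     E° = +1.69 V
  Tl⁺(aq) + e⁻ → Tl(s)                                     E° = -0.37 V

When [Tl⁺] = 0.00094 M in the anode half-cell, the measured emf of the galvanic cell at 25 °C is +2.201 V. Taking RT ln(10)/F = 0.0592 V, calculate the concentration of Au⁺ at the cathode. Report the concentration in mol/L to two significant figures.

0.23 M

Au⁺/Au is the cathode, Tl⁺/Tl the anode: E°cell = +2.06 V, n = 1.
Overall reaction: Au⁺(aq) + Tl(s) → Au(s) + Tl⁺(aq); Q = [Tl⁺]^1/[Au⁺]^1.
From E = E° − (0.0592/n) log Q: log Q = (E° − E)·n/0.0592 = (+2.06 − (+2.201))·1/0.0592 = -2.3818.
So 1·log[Au⁺] = 1·log(0.00094) − log Q = -3.0269 − (-2.3818) = -0.6451; [Au⁺] = 10^(-0.6451) ≈ 0.23 M.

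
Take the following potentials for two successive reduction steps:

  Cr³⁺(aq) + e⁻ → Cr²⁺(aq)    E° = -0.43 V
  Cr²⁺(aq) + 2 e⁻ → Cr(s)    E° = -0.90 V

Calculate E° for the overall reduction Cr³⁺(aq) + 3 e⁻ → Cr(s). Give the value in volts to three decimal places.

-0.743 V

Since ΔG° = −nFE° is additive over sequential reductions, n₃E°₃ = n₁E°₁ + n₂E°₂.
E°₃ = (1×-0.43 + 2×-0.90) / 3 = (-2.230) / 3 = -0.743 V.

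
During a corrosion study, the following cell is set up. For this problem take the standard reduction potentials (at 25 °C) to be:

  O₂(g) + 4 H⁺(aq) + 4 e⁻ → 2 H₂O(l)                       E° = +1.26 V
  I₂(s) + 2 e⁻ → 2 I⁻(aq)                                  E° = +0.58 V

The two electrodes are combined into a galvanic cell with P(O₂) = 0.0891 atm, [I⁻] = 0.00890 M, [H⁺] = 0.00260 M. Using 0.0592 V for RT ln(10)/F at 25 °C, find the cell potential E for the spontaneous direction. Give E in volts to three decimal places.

O₂/H₂O is the cathode (higher E°), I₂/I⁻ the anode: E°cell = +1.26 − (+0.58) = +0.68 V, n = 4.
Overall: O₂(g) + 4 H⁺(aq) + 4 I⁻(aq) → 2 H₂O(l) + 2 I₂(s)
Q = 1 / (P(O₂)·[H⁺]^4·[I⁻]^4); log Q = 19.593.
E = E° − (0.0592/n) log Q = +0.68 − (0.0592/4)(19.593) = +0.390 V.

+0.390 V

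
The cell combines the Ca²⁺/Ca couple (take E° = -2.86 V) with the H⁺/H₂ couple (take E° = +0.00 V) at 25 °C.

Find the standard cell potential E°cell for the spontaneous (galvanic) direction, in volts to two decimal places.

+2.86 V

The H⁺/H₂ couple has the higher reduction potential, so it is the cathode; Ca²⁺/Ca is oxidised at the anode.
E°cell = E°(cathode) − E°(anode) = (+0.00) − (-2.86) = +2.86 V.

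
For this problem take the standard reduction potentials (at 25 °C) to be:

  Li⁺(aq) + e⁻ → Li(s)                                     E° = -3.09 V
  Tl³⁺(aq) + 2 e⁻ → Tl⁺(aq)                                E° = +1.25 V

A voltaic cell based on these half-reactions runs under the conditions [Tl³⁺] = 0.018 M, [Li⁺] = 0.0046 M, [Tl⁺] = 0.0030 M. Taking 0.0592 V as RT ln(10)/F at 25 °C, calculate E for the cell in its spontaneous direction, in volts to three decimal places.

+4.501 V

Tl³⁺/Tl⁺ is the cathode (higher E°), Li⁺/Li the anode: E°cell = +1.25 − (-3.09) = +4.34 V, n = 2.
Overall: Tl³⁺(aq) + 2 Li(s) → Tl⁺(aq) + 2 Li⁺(aq)
Q = [Tl⁺]·[Li⁺]^2 / ([Tl³⁺]); log Q = -5.453.
E = E° − (0.0592/n) log Q = +4.34 − (0.0592/2)(-5.453) = +4.501 V.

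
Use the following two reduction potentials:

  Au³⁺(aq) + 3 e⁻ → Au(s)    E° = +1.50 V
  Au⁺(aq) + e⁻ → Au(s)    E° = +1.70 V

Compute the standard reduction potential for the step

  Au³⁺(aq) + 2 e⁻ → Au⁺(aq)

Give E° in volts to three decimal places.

+1.400 V

Sequential free energies add, so n₃E°₃ = n₁E°₁ + n₂E°₂.
With n₃ = 3, and the known step contributing 1×(+1.70) V, the unknown satisfies 2·E° = 3×(+1.50) − 1×(+1.70) = +2.800.
E° = +2.800 / 2 = +1.400 V.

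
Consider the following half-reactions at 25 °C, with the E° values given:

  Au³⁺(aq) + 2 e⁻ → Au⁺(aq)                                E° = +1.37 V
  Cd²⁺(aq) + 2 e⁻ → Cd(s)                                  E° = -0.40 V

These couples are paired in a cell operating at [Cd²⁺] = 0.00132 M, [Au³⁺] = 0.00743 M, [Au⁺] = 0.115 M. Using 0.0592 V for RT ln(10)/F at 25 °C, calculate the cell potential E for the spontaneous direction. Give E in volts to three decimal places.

Au³⁺/Au⁺ is the cathode (higher E°), Cd²⁺/Cd the anode: E°cell = +1.37 − (-0.40) = +1.77 V, n = 2.
Overall: Au³⁺(aq) + Cd(s) → Au⁺(aq) + Cd²⁺(aq)
Q = [Au⁺]·[Cd²⁺] / ([Au³⁺]); log Q = -1.690.
E = E° − (0.0592/n) log Q = +1.77 − (0.0592/2)(-1.690) = +1.820 V.

+1.820 V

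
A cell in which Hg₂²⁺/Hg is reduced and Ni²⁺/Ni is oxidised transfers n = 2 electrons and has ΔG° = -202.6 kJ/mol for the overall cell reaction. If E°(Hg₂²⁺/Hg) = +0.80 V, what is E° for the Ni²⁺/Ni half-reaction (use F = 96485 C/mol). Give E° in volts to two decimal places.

-0.25 V

E°cell = −ΔG°/(nF) = −(-202.6×10³)/((2)(96485)) = +1.050 V.
Since Hg₂²⁺/Hg is the cathode and Ni²⁺/Ni the anode, E°cell = E°(Hg₂²⁺/Hg) − E°(Ni²⁺/Ni).
So E°(Ni²⁺/Ni) = E°(Hg₂²⁺/Hg) − E°cell = (+0.80) − (+1.050) = -0.25 V.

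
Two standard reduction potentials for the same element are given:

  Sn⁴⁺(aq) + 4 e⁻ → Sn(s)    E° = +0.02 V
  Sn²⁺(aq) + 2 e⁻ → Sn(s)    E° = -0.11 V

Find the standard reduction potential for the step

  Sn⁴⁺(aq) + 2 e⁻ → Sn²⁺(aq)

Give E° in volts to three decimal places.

Sequential free energies add, so n₃E°₃ = n₁E°₁ + n₂E°₂.
With n₃ = 4, and the known step contributing 2×(-0.11) V, the unknown satisfies 2·E° = 4×(+0.02) − 2×(-0.11) = +0.300.
E° = +0.300 / 2 = +0.150 V.

+0.150 V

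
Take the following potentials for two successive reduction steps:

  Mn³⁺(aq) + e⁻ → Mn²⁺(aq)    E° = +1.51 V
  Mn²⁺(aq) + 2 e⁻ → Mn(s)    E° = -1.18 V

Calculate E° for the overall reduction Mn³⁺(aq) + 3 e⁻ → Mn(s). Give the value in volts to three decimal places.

Adding the free-energy changes (−nFE°) of the two steps gives −n₃FE°₃ = −n₁FE°₁ − n₂FE°₂.
E°₃ = (1×+1.51 + 2×-1.18) / 3 = (-0.850) / 3 = -0.283 V.

-0.283 V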